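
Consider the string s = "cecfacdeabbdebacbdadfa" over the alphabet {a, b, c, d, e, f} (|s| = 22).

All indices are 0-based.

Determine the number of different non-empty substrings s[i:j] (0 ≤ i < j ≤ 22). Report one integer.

rank→(start, suffix):
  0 → (21, 'a')
  1 → (8, 'abbdebacbdadfa')
  2 → (14, 'acbdadfa')
  3 → (4, 'acdeabbdebacbdadfa')
  4 → (18, 'adfa')
  5 → (13, 'bacbdadfa')
  6 → (9, 'bbdebacbdadfa')
  7 → (16, 'bdadfa')
  8 → (10, 'bdebacbdadfa')
  9 → (15, 'cbdadfa')
  10 → (5, 'cdeabbdebacbdadfa')
  11 → (0, 'cecfacdeabbdebacbdadfa')
  12 → (2, 'cfacdeabbdebacbdadfa')
  13 → (17, 'dadfa')
  14 → (6, 'deabbdebacbdadfa')
  15 → (11, 'debacbdadfa')
  16 → (19, 'dfa')
  17 → (7, 'eabbdebacbdadfa')
  18 → (12, 'ebacbdadfa')
  19 → (1, 'ecfacdeabbdebacbdadfa')
  20 → (20, 'fa')
  21 → (3, 'facdeabbdebacbdadfa')

SA = [21, 8, 14, 4, 18, 13, 9, 16, 10, 15, 5, 0, 2, 17, 6, 11, 19, 7, 12, 1, 20, 3]
[i] adj suffixes → lcp
  [1] 21/8 → 1 ('a')
  [2] 8/14 → 1 ('a')
  [3] 14/4 → 2 ('ac')
  [4] 4/18 → 1 ('a')
  [5] 18/13 → 0 ('')
  [6] 13/9 → 1 ('b')
  [7] 9/16 → 1 ('b')
  [8] 16/10 → 2 ('bd')
  [9] 10/15 → 0 ('')
  [10] 15/5 → 1 ('c')
  [11] 5/0 → 1 ('c')
  [12] 0/2 → 1 ('c')
  [13] 2/17 → 0 ('')
  [14] 17/6 → 1 ('d')
  [15] 6/11 → 2 ('de')
  [16] 11/19 → 1 ('d')
  [17] 19/7 → 0 ('')
  [18] 7/12 → 1 ('e')
  [19] 12/1 → 1 ('e')
  [20] 1/20 → 0 ('')
  [21] 20/3 → 2 ('fa')

n(n+1)/2 = 22·23/2 = 253
Σ LCP = 0 + 1 + 1 + 2 + 1 + 0 + 1 + 1 + 2 + 0 + 1 + 1 + 1 + 0 + 1 + 2 + 1 + 0 + 1 + 1 + 0 + 2 = 20
distinct = 253 − 20 = 233

233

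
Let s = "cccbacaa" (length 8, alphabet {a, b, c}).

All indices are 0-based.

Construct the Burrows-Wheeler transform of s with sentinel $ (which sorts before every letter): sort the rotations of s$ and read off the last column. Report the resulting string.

rank  rotation   last
    0  $cccbacaa  a
    1  a$cccbaca  a
    2  aa$cccbac  c
    3  acaa$cccb  b
    4  bacaa$ccc  c
    5  caa$cccba  a
    6  cbacaa$cc  c
    7  ccbacaa$c  c
    8  cccbacaa$  $

aacbcacc$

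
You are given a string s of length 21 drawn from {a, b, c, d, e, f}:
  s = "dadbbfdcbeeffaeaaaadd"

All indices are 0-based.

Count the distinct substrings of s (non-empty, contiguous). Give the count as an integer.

212

rank→(start, suffix):
  0 → (15, 'aaaadd')
  1 → (16, 'aaadd')
  2 → (17, 'aadd')
  3 → (1, 'adbbfdcbeeffaeaaaadd')
  4 → (18, 'add')
  5 → (13, 'aeaaaadd')
  6 → (3, 'bbfdcbeeffaeaaaadd')
  7 → (8, 'beeffaeaaaadd')
  8 → (4, 'bfdcbeeffaeaaaadd')
  9 → (7, 'cbeeffaeaaaadd')
  10 → (20, 'd')
  11 → (0, 'dadbbfdcbeeffaeaaaadd')
  12 → (2, 'dbbfdcbeeffaeaaaadd')
  13 → (6, 'dcbeeffaeaaaadd')
  14 → (19, 'dd')
  15 → (14, 'eaaaadd')
  16 → (9, 'eeffaeaaaadd')
  17 → (10, 'effaeaaaadd')
  18 → (12, 'faeaaaadd')
  19 → (5, 'fdcbeeffaeaaaadd')
  20 → (11, 'ffaeaaaadd')

SA = [15, 16, 17, 1, 18, 13, 3, 8, 4, 7, 20, 0, 2, 6, 19, 14, 9, 10, 12, 5, 11]
rank  pair      lcp
   1  s[15:],s[16:]  3  'aaa'
   2  s[16:],s[17:]  2  'aa'
   3  s[17:],s[1:]  1  'a'
   4  s[1:],s[18:]  2  'ad'
   5  s[18:],s[13:]  1  'a'
   6  s[13:],s[3:]  0  ''
   7  s[3:],s[8:]  1  'b'
   8  s[8:],s[4:]  1  'b'
   9  s[4:],s[7:]  0  ''
  10  s[7:],s[20:]  0  ''
  11  s[20:],s[0:]  1  'd'
  12  s[0:],s[2:]  1  'd'
  13  s[2:],s[6:]  1  'd'
  14  s[6:],s[19:]  1  'd'
  15  s[19:],s[14:]  0  ''
  16  s[14:],s[9:]  1  'e'
  17  s[9:],s[10:]  1  'e'
  18  s[10:],s[12:]  0  ''
  19  s[12:],s[5:]  1  'f'
  20  s[5:],s[11:]  1  'f'

n(n+1)/2 = 21·22/2 = 231
Σ LCP = 0 + 3 + 2 + 1 + 2 + 1 + 0 + 1 + 1 + 0 + 0 + 1 + 1 + 1 + 1 + 0 + 1 + 1 + 0 + 1 + 1 = 19
distinct = 231 − 19 = 212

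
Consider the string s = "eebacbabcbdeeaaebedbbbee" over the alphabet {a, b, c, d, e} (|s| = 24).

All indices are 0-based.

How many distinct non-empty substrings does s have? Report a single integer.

274

sorted suffixes:
  #0 SA[0]=13  'aaebedbbbee'
  #1 SA[1]=6  'abcbdeeaaebedbbbee'
  #2 SA[2]=3  'acbabcbdeeaaebedbbbee'
  #3 SA[3]=14  'aebedbbbee'
  #4 SA[4]=5  'babcbdeeaaebedbbbee'
  #5 SA[5]=2  'bacbabcbdeeaaebedbbbee'
  #6 SA[6]=19  'bbbee'
  #7 SA[7]=20  'bbee'
  #8 SA[8]=7  'bcbdeeaaebedbbbee'
  #9 SA[9]=9  'bdeeaaebedbbbee'
  #10 SA[10]=16  'bedbbbee'
  #11 SA[11]=21  'bee'
  #12 SA[12]=4  'cbabcbdeeaaebedbbbee'
  #13 SA[13]=8  'cbdeeaaebedbbbee'
  #14 SA[14]=18  'dbbbee'
  #15 SA[15]=10  'deeaaebedbbbee'
  #16 SA[16]=23  'e'
  #17 SA[17]=12  'eaaebedbbbee'
  #18 SA[18]=1  'ebacbabcbdeeaaebedbbbee'
  #19 SA[19]=15  'ebedbbbee'
  #20 SA[20]=17  'edbbbee'
  #21 SA[21]=22  'ee'
  #22 SA[22]=11  'eeaaebedbbbee'
  #23 SA[23]=0  'eebacbabcbdeeaaebedbbbee'

SA = [13, 6, 3, 14, 5, 2, 19, 20, 7, 9, 16, 21, 4, 8, 18, 10, 23, 12, 1, 15, 17, 22, 11, 0]
rank  pair      lcp
   1  s[13:],s[6:]  1  'a'
   2  s[6:],s[3:]  1  'a'
   3  s[3:],s[14:]  1  'a'
   4  s[14:],s[5:]  0  ''
   5  s[5:],s[2:]  2  'ba'
   6  s[2:],s[19:]  1  'b'
   7  s[19:],s[20:]  2  'bb'
   8  s[20:],s[7:]  1  'b'
   9  s[7:],s[9:]  1  'b'
  10  s[9:],s[16:]  1  'b'
  11  s[16:],s[21:]  2  'be'
  12  s[21:],s[4:]  0  ''
  13  s[4:],s[8:]  2  'cb'
  14  s[8:],s[18:]  0  ''
  15  s[18:],s[10:]  1  'd'
  16  s[10:],s[23:]  0  ''
  17  s[23:],s[12:]  1  'e'
  18  s[12:],s[1:]  1  'e'
  19  s[1:],s[15:]  2  'eb'
  20  s[15:],s[17:]  1  'e'
  21  s[17:],s[22:]  1  'e'
  22  s[22:],s[11:]  2  'ee'
  23  s[11:],s[0:]  2  'ee'

n(n+1)/2 = 24·25/2 = 300
Σ LCP = 0 + 1 + 1 + 1 + 0 + 2 + 1 + 2 + 1 + 1 + 1 + 2 + 0 + 2 + 0 + 1 + 0 + 1 + 1 + 2 + 1 + 1 + 2 + 2 = 26
distinct = 300 − 26 = 274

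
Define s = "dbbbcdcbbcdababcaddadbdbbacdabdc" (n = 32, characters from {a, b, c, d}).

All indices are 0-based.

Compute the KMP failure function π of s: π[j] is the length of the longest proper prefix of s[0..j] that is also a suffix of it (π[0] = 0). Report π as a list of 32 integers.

[0, 0, 0, 0, 0, 1, 0, 0, 0, 0, 1, 0, 0, 0, 0, 0, 0, 1, 1, 0, 1, 2, 1, 2, 3, 0, 0, 1, 0, 0, 1, 0]

π[0] = 0
j=1 s[j]='b': π[1]=0 (border '')
j=2 s[j]='b': π[2]=0 (border '')
j=3 s[j]='b': π[3]=0 (border '')
j=4 s[j]='c': π[4]=0 (border '')
j=5 s[j]='d': π[5]=1 (border 'd')
j=6 s[j]='c': k: 1→0; π[6]=0 (border '')
j=7 s[j]='b': π[7]=0 (border '')
j=8 s[j]='b': π[8]=0 (border '')
j=9 s[j]='c': π[9]=0 (border '')
j=10 s[j]='d': π[10]=1 (border 'd')
j=11 s[j]='a': k: 1→0; π[11]=0 (border '')
j=12 s[j]='b': π[12]=0 (border '')
j=13 s[j]='a': π[13]=0 (border '')
j=14 s[j]='b': π[14]=0 (border '')
j=15 s[j]='c': π[15]=0 (border '')
j=16 s[j]='a': π[16]=0 (border '')
j=17 s[j]='d': π[17]=1 (border 'd')
j=18 s[j]='d': k: 1→0; π[18]=1 (border 'd')
j=19 s[j]='a': k: 1→0; π[19]=0 (border '')
j=20 s[j]='d': π[20]=1 (border 'd')
j=21 s[j]='b': π[21]=2 (border 'db')
j=22 s[j]='d': k: 2→0; π[22]=1 (border 'd')
j=23 s[j]='b': π[23]=2 (border 'db')
j=24 s[j]='b': π[24]=3 (border 'dbb')
j=25 s[j]='a': k: 3→0; π[25]=0 (border '')
j=26 s[j]='c': π[26]=0 (border '')
j=27 s[j]='d': π[27]=1 (border 'd')
j=28 s[j]='a': k: 1→0; π[28]=0 (border '')
j=29 s[j]='b': π[29]=0 (border '')
j=30 s[j]='d': π[30]=1 (border 'd')
j=31 s[j]='c': k: 1→0; π[31]=0 (border '')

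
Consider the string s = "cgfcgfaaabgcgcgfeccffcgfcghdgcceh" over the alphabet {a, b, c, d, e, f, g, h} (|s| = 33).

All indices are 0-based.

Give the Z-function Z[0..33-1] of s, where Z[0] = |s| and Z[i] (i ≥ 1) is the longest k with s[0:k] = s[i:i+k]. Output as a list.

Z[0]=33
i=1: i≥r, start 0; Z[1]=0
i=2: i≥r, start 0; Z[2]=0
i=3: i≥r, start 0; Z[3]=3 scan→box=[3,6)
i=4: min(r-i=2, Z[1]=0)=0; Z[4]=0
i=5: min(r-i=1, Z[2]=0)=0; Z[5]=0
i=6: i≥r, start 0; Z[6]=0
i=7: i≥r, start 0; Z[7]=0
i=8: i≥r, start 0; Z[8]=0
i=9: i≥r, start 0; Z[9]=0
i=10: i≥r, start 0; Z[10]=0
i=11: i≥r, start 0; Z[11]=2 scan→box=[11,13)
i=12: min(r-i=1, Z[1]=0)=0; Z[12]=0
i=13: i≥r, start 0; Z[13]=3 scan→box=[13,16)
i=14: min(r-i=2, Z[1]=0)=0; Z[14]=0
i=15: min(r-i=1, Z[2]=0)=0; Z[15]=0
i=16: i≥r, start 0; Z[16]=0
i=17: i≥r, start 0; Z[17]=1 scan→box=[17,18)
i=18: i≥r, start 0; Z[18]=1 scan→box=[18,19)
i=19: i≥r, start 0; Z[19]=0
i=20: i≥r, start 0; Z[20]=0
i=21: i≥r, start 0; Z[21]=5 scan→box=[21,26)
i=22: min(r-i=4, Z[1]=0)=0; Z[22]=0
i=23: min(r-i=3, Z[2]=0)=0; Z[23]=0
i=24: min(r-i=2, Z[3]=3)=2; Z[24]=2
i=25: min(r-i=1, Z[4]=0)=0; Z[25]=0
i=26: i≥r, start 0; Z[26]=0
i=27: i≥r, start 0; Z[27]=0
i=28: i≥r, start 0; Z[28]=0
i=29: i≥r, start 0; Z[29]=1 scan→box=[29,30)
i=30: i≥r, start 0; Z[30]=1 scan→box=[30,31)
i=31: i≥r, start 0; Z[31]=0
i=32: i≥r, start 0; Z[32]=0

[33, 0, 0, 3, 0, 0, 0, 0, 0, 0, 0, 2, 0, 3, 0, 0, 0, 1, 1, 0, 0, 5, 0, 0, 2, 0, 0, 0, 0, 1, 1, 0, 0]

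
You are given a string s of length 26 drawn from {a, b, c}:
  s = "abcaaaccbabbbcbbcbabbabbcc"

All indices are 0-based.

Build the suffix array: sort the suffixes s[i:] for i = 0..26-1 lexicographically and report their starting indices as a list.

[3, 4, 18, 9, 21, 0, 5, 17, 8, 20, 19, 10, 14, 11, 22, 1, 15, 12, 23, 25, 2, 16, 7, 13, 24, 6]

rank | idx | suffix
   0 |   3 | aaaccbabbbcbbcbabbabbcc
   1 |   4 | aaccbabbbcbbcbabbabbcc
   2 |  18 | abbabbcc
   3 |   9 | abbbcbbcbabbabbcc
   4 |  21 | abbcc
   5 |   0 | abcaaaccbabbbcbbcbabbabbcc
   6 |   5 | accbabbbcbbcbabbabbcc
   7 |  17 | babbabbcc
   8 |   8 | babbbcbbcbabbabbcc
   9 |  20 | babbcc
  10 |  19 | bbabbcc
  11 |  10 | bbbcbbcbabbabbcc
  12 |  14 | bbcbabbabbcc
  13 |  11 | bbcbbcbabbabbcc
  14 |  22 | bbcc
  15 |   1 | bcaaaccbabbbcbbcbabbabbcc
  16 |  15 | bcbabbabbcc
  17 |  12 | bcbbcbabbabbcc
  18 |  23 | bcc
  19 |  25 | c
  20 |   2 | caaaccbabbbcbbcbabbabbcc
  21 |  16 | cbabbabbcc
  22 |   7 | cbabbbcbbcbabbabbcc
  23 |  13 | cbbcbabbabbcc
  24 |  24 | cc
  25 |   6 | ccbabbbcbbcbabbabbcc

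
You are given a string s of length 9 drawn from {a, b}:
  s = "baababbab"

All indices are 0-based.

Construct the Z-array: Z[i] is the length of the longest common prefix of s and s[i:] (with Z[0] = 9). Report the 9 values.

[9, 0, 0, 2, 0, 1, 2, 0, 1]

Z[0]=9
i=1: outside box; Z[1]=0
i=2: outside box; Z[2]=0
i=3: outside box; Z[3]=2 scan→box=[3,5)
i=4: min(r-i=1, Z[1]=0)=0; Z[4]=0
i=5: outside box; Z[5]=1 scan→box=[5,6)
i=6: outside box; Z[6]=2 scan→box=[6,8)
i=7: min(r-i=1, Z[1]=0)=0; Z[7]=0
i=8: outside box; Z[8]=1 scan→box=[8,9)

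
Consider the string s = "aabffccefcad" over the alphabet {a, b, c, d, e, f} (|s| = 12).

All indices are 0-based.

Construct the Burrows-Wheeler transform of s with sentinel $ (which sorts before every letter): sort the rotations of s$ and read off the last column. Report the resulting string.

rank  rotation       last
    0  $aabffccefcad  d
    1  aabffccefcad$  $
    2  abffccefcad$a  a
    3  ad$aabffccefc  c
    4  bffccefcad$aa  a
    5  cad$aabffccef  f
    6  ccefcad$aabff  f
    7  cefcad$aabffc  c
    8  d$aabffccefca  a
    9  efcad$aabffcc  c
   10  fcad$aabffcce  e
   11  fccefcad$aabf  f
   12  ffccefcad$aab  b

d$acaffcacefb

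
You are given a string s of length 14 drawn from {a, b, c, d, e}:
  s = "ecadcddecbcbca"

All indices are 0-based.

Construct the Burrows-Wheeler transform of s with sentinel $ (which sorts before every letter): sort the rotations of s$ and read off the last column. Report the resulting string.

rank  rotation         last
    0  $ecadcddecbcbca  a
    1  a$ecadcddecbcbc  c
    2  adcddecbcbca$ec  c
    3  bca$ecadcddecbc  c
    4  bcbca$ecadcddec  c
    5  ca$ecadcddecbcb  b
    6  cadcddecbcbca$e  e
    7  cbca$ecadcddecb  b
    8  cbcbca$ecadcdde  e
    9  cddecbcbca$ecad  d
   10  dcddecbcbca$eca  a
   11  ddecbcbca$ecadc  c
   12  decbcbca$ecadcd  d
   13  ecadcddecbcbca$  $
   14  ecbcbca$ecadcdd  d

accccbebedacd$d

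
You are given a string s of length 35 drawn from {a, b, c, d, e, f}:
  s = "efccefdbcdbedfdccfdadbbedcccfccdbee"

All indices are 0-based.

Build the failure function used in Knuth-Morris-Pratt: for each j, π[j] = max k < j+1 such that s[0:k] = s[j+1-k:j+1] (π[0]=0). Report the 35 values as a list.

[0, 0, 0, 0, 1, 2, 0, 0, 0, 0, 0, 1, 0, 0, 0, 0, 0, 0, 0, 0, 0, 0, 0, 1, 0, 0, 0, 0, 0, 0, 0, 0, 0, 1, 1]

π[0] = 0
j=1 s[j]='f': π[1]=0 (border '')
j=2 s[j]='c': π[2]=0 (border '')
j=3 s[j]='c': π[3]=0 (border '')
j=4 s[j]='e': π[4]=1 (border 'e')
j=5 s[j]='f': π[5]=2 (border 'ef')
j=6 s[j]='d': k: 2→0; π[6]=0 (border '')
j=7 s[j]='b': π[7]=0 (border '')
j=8 s[j]='c': π[8]=0 (border '')
j=9 s[j]='d': π[9]=0 (border '')
j=10 s[j]='b': π[10]=0 (border '')
j=11 s[j]='e': π[11]=1 (border 'e')
j=12 s[j]='d': k: 1→0; π[12]=0 (border '')
j=13 s[j]='f': π[13]=0 (border '')
j=14 s[j]='d': π[14]=0 (border '')
j=15 s[j]='c': π[15]=0 (border '')
j=16 s[j]='c': π[16]=0 (border '')
j=17 s[j]='f': π[17]=0 (border '')
j=18 s[j]='d': π[18]=0 (border '')
j=19 s[j]='a': π[19]=0 (border '')
j=20 s[j]='d': π[20]=0 (border '')
j=21 s[j]='b': π[21]=0 (border '')
j=22 s[j]='b': π[22]=0 (border '')
j=23 s[j]='e': π[23]=1 (border 'e')
j=24 s[j]='d': k: 1→0; π[24]=0 (border '')
j=25 s[j]='c': π[25]=0 (border '')
j=26 s[j]='c': π[26]=0 (border '')
j=27 s[j]='c': π[27]=0 (border '')
j=28 s[j]='f': π[28]=0 (border '')
j=29 s[j]='c': π[29]=0 (border '')
j=30 s[j]='c': π[30]=0 (border '')
j=31 s[j]='d': π[31]=0 (border '')
j=32 s[j]='b': π[32]=0 (border '')
j=33 s[j]='e': π[33]=1 (border 'e')
j=34 s[j]='e': k: 1→0; π[34]=1 (border 'e')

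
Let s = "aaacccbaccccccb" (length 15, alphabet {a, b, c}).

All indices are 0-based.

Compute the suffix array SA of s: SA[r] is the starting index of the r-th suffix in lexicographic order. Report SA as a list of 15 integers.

[0, 1, 2, 7, 14, 6, 13, 5, 12, 4, 11, 3, 10, 9, 8]

rank→(start, suffix):
  0 → (0, 'aaacccbaccccccb')
  1 → (1, 'aacccbaccccccb')
  2 → (2, 'acccbaccccccb')
  3 → (7, 'accccccb')
  4 → (14, 'b')
  5 → (6, 'baccccccb')
  6 → (13, 'cb')
  7 → (5, 'cbaccccccb')
  8 → (12, 'ccb')
  9 → (4, 'ccbaccccccb')
  10 → (11, 'cccb')
  11 → (3, 'cccbaccccccb')
  12 → (10, 'ccccb')
  13 → (9, 'cccccb')
  14 → (8, 'ccccccb')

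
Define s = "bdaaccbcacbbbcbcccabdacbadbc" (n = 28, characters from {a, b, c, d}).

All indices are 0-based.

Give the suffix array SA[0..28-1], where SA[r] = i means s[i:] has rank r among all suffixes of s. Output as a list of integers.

rank | idx | suffix
   0 |   2 | aaccbcacbbbcbcccabdacbadbc
   1 |  18 | abdacbadbc
   2 |  21 | acbadbc
   3 |   8 | acbbbcbcccabdacbadbc
   4 |   3 | accbcacbbbcbcccabdacbadbc
   5 |  24 | adbc
   6 |  23 | badbc
   7 |  10 | bbbcbcccabdacbadbc
   8 |  11 | bbcbcccabdacbadbc
   9 |  26 | bc
  10 |   6 | bcacbbbcbcccabdacbadbc
  11 |  12 | bcbcccabdacbadbc
  12 |  14 | bcccabdacbadbc
  13 |   0 | bdaaccbcacbbbcbcccabdacbadbc
  14 |  19 | bdacbadbc
  15 |  27 | c
  16 |  17 | cabdacbadbc
  17 |   7 | cacbbbcbcccabdacbadbc
  18 |  22 | cbadbc
  19 |   9 | cbbbcbcccabdacbadbc
  20 |   5 | cbcacbbbcbcccabdacbadbc
  21 |  13 | cbcccabdacbadbc
  22 |  16 | ccabdacbadbc
  23 |   4 | ccbcacbbbcbcccabdacbadbc
  24 |  15 | cccabdacbadbc
  25 |   1 | daaccbcacbbbcbcccabdacbadbc
  26 |  20 | dacbadbc
  27 |  25 | dbc

[2, 18, 21, 8, 3, 24, 23, 10, 11, 26, 6, 12, 14, 0, 19, 27, 17, 7, 22, 9, 5, 13, 16, 4, 15, 1, 20, 25]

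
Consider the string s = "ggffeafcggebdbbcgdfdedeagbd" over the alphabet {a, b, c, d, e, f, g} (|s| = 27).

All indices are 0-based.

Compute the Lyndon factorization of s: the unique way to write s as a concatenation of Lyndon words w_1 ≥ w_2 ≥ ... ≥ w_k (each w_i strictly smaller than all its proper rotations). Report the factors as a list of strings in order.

emit factor 1: 'g' (i=0, period=1)
emit factor 2: 'g' (i=1, period=1)
emit factor 3: 'f' (i=2, period=1)
emit factor 4: 'f' (i=3, period=1)
emit factor 5: 'e' (i=4, period=1)
emit factor 6: 'afcggebdbbcgdfdedeagbd' (i=5, period=22)

["g", "g", "f", "f", "e", "afcggebdbbcgdfdedeagbd"]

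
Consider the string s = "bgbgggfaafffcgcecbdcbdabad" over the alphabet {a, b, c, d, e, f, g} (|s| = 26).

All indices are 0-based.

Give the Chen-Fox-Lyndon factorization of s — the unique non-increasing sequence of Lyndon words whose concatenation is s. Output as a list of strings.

emit factor 1: 'bgbgggf' (i=0, period=7)
emit factor 2: 'aafffcgcecbdcbdabad' (i=7, period=19)

["bgbgggf", "aafffcgcecbdcbdabad"]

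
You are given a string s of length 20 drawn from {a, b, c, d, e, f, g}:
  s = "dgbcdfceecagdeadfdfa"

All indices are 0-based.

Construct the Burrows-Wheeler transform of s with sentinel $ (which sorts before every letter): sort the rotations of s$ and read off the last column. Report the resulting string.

afecgebfgfca$decdddda

rank  rotation               last
    0  $dgbcdfceecagdeadfdfa  a
    1  a$dgbcdfceecagdeadfdf  f
    2  adfdfa$dgbcdfceecagde  e
    3  agdeadfdfa$dgbcdfceec  c
    4  bcdfceecagdeadfdfa$dg  g
    5  cagdeadfdfa$dgbcdfcee  e
    6  cdfceecagdeadfdfa$dgb  b
    7  ceecagdeadfdfa$dgbcdf  f
    8  deadfdfa$dgbcdfceecag  g
    9  dfa$dgbcdfceecagdeadf  f
   10  dfceecagdeadfdfa$dgbc  c
   11  dfdfa$dgbcdfceecagdea  a
   12  dgbcdfceecagdeadfdfa$  $
   13  eadfdfa$dgbcdfceecagd  d
   14  ecagdeadfdfa$dgbcdfce  e
   15  eecagdeadfdfa$dgbcdfc  c
   16  fa$dgbcdfceecagdeadfd  d
   17  fceecagdeadfdfa$dgbcd  d
   18  fdfa$dgbcdfceecagdead  d
   19  gbcdfceecagdeadfdfa$d  d
   20  gdeadfdfa$dgbcdfceeca  a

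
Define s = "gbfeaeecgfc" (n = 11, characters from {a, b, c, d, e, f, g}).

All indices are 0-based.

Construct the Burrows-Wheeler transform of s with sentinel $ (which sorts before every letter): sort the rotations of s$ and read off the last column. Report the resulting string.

rank  rotation      last
    0  $gbfeaeecgfc  c
    1  aeecgfc$gbfe  e
    2  bfeaeecgfc$g  g
    3  c$gbfeaeecgf  f
    4  cgfc$gbfeaee  e
    5  eaeecgfc$gbf  f
    6  ecgfc$gbfeae  e
    7  eecgfc$gbfea  a
    8  fc$gbfeaeecg  g
    9  feaeecgfc$gb  b
   10  gbfeaeecgfc$  $
   11  gfc$gbfeaeec  c

cegfefeagb$c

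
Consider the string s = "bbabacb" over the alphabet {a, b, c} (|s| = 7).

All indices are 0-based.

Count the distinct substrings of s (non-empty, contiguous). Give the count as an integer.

rank | idx | suffix
   0 |   2 | abacb
   1 |   4 | acb
   2 |   6 | b
   3 |   1 | babacb
   4 |   3 | bacb
   5 |   0 | bbabacb
   6 |   5 | cb

SA = [2, 4, 6, 1, 3, 0, 5]
rank  pair      lcp
   1  s[2:],s[4:]  1  'a'
   2  s[4:],s[6:]  0  ''
   3  s[6:],s[1:]  1  'b'
   4  s[1:],s[3:]  2  'ba'
   5  s[3:],s[0:]  1  'b'
   6  s[0:],s[5:]  0  ''

n(n+1)/2 = 7·8/2 = 28
Σ LCP = 0 + 1 + 0 + 1 + 2 + 1 + 0 = 5
distinct = 28 − 5 = 23

23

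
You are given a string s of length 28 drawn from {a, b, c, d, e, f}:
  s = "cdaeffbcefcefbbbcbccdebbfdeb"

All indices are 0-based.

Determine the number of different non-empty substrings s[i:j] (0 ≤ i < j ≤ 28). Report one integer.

371

sorted suffixes:
  #0 SA[0]=2  'aeffbcefcefbbbcbccdebbfdeb'
  #1 SA[1]=27  'b'
  #2 SA[2]=13  'bbbcbccdebbfdeb'
  #3 SA[3]=14  'bbcbccdebbfdeb'
  #4 SA[4]=22  'bbfdeb'
  #5 SA[5]=15  'bcbccdebbfdeb'
  #6 SA[6]=17  'bccdebbfdeb'
  #7 SA[7]=6  'bcefcefbbbcbccdebbfdeb'
  #8 SA[8]=23  'bfdeb'
  #9 SA[9]=16  'cbccdebbfdeb'
  #10 SA[10]=18  'ccdebbfdeb'
  #11 SA[11]=0  'cdaeffbcefcefbbbcbccdebbfdeb'
  #12 SA[12]=19  'cdebbfdeb'
  #13 SA[13]=10  'cefbbbcbccdebbfdeb'
  #14 SA[14]=7  'cefcefbbbcbccdebbfdeb'
  #15 SA[15]=1  'daeffbcefcefbbbcbccdebbfdeb'
  #16 SA[16]=25  'deb'
  #17 SA[17]=20  'debbfdeb'
  #18 SA[18]=26  'eb'
  #19 SA[19]=21  'ebbfdeb'
  #20 SA[20]=11  'efbbbcbccdebbfdeb'
  #21 SA[21]=8  'efcefbbbcbccdebbfdeb'
  #22 SA[22]=3  'effbcefcefbbbcbccdebbfdeb'
  #23 SA[23]=12  'fbbbcbccdebbfdeb'
  #24 SA[24]=5  'fbcefcefbbbcbccdebbfdeb'
  #25 SA[25]=9  'fcefbbbcbccdebbfdeb'
  #26 SA[26]=24  'fdeb'
  #27 SA[27]=4  'ffbcefcefbbbcbccdebbfdeb'

SA = [2, 27, 13, 14, 22, 15, 17, 6, 23, 16, 18, 0, 19, 10, 7, 1, 25, 20, 26, 21, 11, 8, 3, 12, 5, 9, 24, 4]
i: (SA[i-1],SA[i]) lcp shared
  1: (2,27) 0 ''
  2: (27,13) 1 'b'
  3: (13,14) 2 'bb'
  4: (14,22) 2 'bb'
  5: (22,15) 1 'b'
  6: (15,17) 2 'bc'
  7: (17,6) 2 'bc'
  8: (6,23) 1 'b'
  9: (23,16) 0 ''
  10: (16,18) 1 'c'
  11: (18,0) 1 'c'
  12: (0,19) 2 'cd'
  13: (19,10) 1 'c'
  14: (10,7) 3 'cef'
  15: (7,1) 0 ''
  16: (1,25) 1 'd'
  17: (25,20) 3 'deb'
  18: (20,26) 0 ''
  19: (26,21) 2 'eb'
  20: (21,11) 1 'e'
  21: (11,8) 2 'ef'
  22: (8,3) 2 'ef'
  23: (3,12) 0 ''
  24: (12,5) 2 'fb'
  25: (5,9) 1 'f'
  26: (9,24) 1 'f'
  27: (24,4) 1 'f'

n(n+1)/2 = 28·29/2 = 406
Σ LCP = 0 + 0 + 1 + 2 + 2 + 1 + 2 + 2 + 1 + 0 + 1 + 1 + 2 + 1 + 3 + 0 + 1 + 3 + 0 + 2 + 1 + 2 + 2 + 0 + 2 + 1 + 1 + 1 = 35
distinct = 406 − 35 = 371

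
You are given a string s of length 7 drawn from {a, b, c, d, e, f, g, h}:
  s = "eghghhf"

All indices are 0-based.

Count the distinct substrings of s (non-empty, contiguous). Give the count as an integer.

24

rank | idx | suffix
   0 |   0 | eghghhf
   1 |   6 | f
   2 |   1 | ghghhf
   3 |   3 | ghhf
   4 |   5 | hf
   5 |   2 | hghhf
   6 |   4 | hhf

SA = [0, 6, 1, 3, 5, 2, 4]
i: (SA[i-1],SA[i]) lcp shared
  1: (0,6) 0 ''
  2: (6,1) 0 ''
  3: (1,3) 2 'gh'
  4: (3,5) 0 ''
  5: (5,2) 1 'h'
  6: (2,4) 1 'h'

n(n+1)/2 = 7·8/2 = 28
Σ LCP = 0 + 0 + 0 + 2 + 0 + 1 + 1 = 4
distinct = 28 − 4 = 24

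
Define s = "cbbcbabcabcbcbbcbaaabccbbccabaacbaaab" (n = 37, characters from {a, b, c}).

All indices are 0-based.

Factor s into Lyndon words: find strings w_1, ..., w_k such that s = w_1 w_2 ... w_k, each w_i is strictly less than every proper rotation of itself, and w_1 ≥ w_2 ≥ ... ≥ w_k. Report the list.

emit factor 1: 'c' (i=0, period=1)
emit factor 2: 'bbc' (i=1, period=3)
emit factor 3: 'b' (i=4, period=1)
emit factor 4: 'abcabcbcbbcb' (i=5, period=12)
emit factor 5: 'aaabccbbccabaacb' (i=17, period=16)
emit factor 6: 'aaab' (i=33, period=4)

["c", "bbc", "b", "abcabcbcbbcb", "aaabccbbccabaacb", "aaab"]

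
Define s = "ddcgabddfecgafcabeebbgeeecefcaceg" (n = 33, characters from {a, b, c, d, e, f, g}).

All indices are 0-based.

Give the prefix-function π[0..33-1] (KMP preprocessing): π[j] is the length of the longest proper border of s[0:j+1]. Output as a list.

[0, 1, 0, 0, 0, 0, 1, 2, 0, 0, 0, 0, 0, 0, 0, 0, 0, 0, 0, 0, 0, 0, 0, 0, 0, 0, 0, 0, 0, 0, 0, 0, 0]

π[0] = 0
j=1 s[j]='d': π[1]=1 (border 'd')
j=2 s[j]='c': k: 1→0; π[2]=0 (border '')
j=3 s[j]='g': π[3]=0 (border '')
j=4 s[j]='a': π[4]=0 (border '')
j=5 s[j]='b': π[5]=0 (border '')
j=6 s[j]='d': π[6]=1 (border 'd')
j=7 s[j]='d': π[7]=2 (border 'dd')
j=8 s[j]='f': k: 2→1→0; π[8]=0 (border '')
j=9 s[j]='e': π[9]=0 (border '')
j=10 s[j]='c': π[10]=0 (border '')
j=11 s[j]='g': π[11]=0 (border '')
j=12 s[j]='a': π[12]=0 (border '')
j=13 s[j]='f': π[13]=0 (border '')
j=14 s[j]='c': π[14]=0 (border '')
j=15 s[j]='a': π[15]=0 (border '')
j=16 s[j]='b': π[16]=0 (border '')
j=17 s[j]='e': π[17]=0 (border '')
j=18 s[j]='e': π[18]=0 (border '')
j=19 s[j]='b': π[19]=0 (border '')
j=20 s[j]='b': π[20]=0 (border '')
j=21 s[j]='g': π[21]=0 (border '')
j=22 s[j]='e': π[22]=0 (border '')
j=23 s[j]='e': π[23]=0 (border '')
j=24 s[j]='e': π[24]=0 (border '')
j=25 s[j]='c': π[25]=0 (border '')
j=26 s[j]='e': π[26]=0 (border '')
j=27 s[j]='f': π[27]=0 (border '')
j=28 s[j]='c': π[28]=0 (border '')
j=29 s[j]='a': π[29]=0 (border '')
j=30 s[j]='c': π[30]=0 (border '')
j=31 s[j]='e': π[31]=0 (border '')
j=32 s[j]='g': π[32]=0 (border '')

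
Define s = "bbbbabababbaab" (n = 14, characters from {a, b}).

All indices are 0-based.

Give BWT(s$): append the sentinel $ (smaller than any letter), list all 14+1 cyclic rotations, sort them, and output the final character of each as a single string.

rank  rotation         last
    0  $bbbbabababbaab  b
    1  aab$bbbbabababb  b
    2  ab$bbbbabababba  a
    3  abababbaab$bbbb  b
    4  ababbaab$bbbbab  b
    5  abbaab$bbbbabab  b
    6  b$bbbbabababbaa  a
    7  baab$bbbbababab  b
    8  babababbaab$bbb  b
    9  bababbaab$bbbba  a
   10  babbaab$bbbbaba  a
   11  bbaab$bbbbababa  a
   12  bbabababbaab$bb  b
   13  bbbabababbaab$b  b
   14  bbbbabababbaab$  $

bbabbbabbaaabb$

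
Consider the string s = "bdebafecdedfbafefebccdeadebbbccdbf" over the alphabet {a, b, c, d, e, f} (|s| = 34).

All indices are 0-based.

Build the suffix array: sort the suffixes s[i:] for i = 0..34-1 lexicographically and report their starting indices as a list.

[23, 4, 13, 3, 12, 26, 27, 28, 18, 0, 32, 29, 19, 30, 20, 7, 31, 21, 1, 24, 8, 10, 22, 2, 25, 17, 6, 9, 15, 33, 11, 16, 5, 14]

rank | idx | suffix
   0 |  23 | adebbbccdbf
   1 |   4 | afecdedfbafefebccdeadebbbccdbf
   2 |  13 | afefebccdeadebbbccdbf
   3 |   3 | bafecdedfbafefebccdeadebbbccdbf
   4 |  12 | bafefebccdeadebbbccdbf
   5 |  26 | bbbccdbf
   6 |  27 | bbccdbf
   7 |  28 | bccdbf
   8 |  18 | bccdeadebbbccdbf
   9 |   0 | bdebafecdedfbafefebccdeadebbbccdbf
  10 |  32 | bf
  11 |  29 | ccdbf
  12 |  19 | ccdeadebbbccdbf
  13 |  30 | cdbf
  14 |  20 | cdeadebbbccdbf
  15 |   7 | cdedfbafefebccdeadebbbccdbf
  16 |  31 | dbf
  17 |  21 | deadebbbccdbf
  18 |   1 | debafecdedfbafefebccdeadebbbccdbf
  19 |  24 | debbbccdbf
  20 |   8 | dedfbafefebccdeadebbbccdbf
  21 |  10 | dfbafefebccdeadebbbccdbf
  22 |  22 | eadebbbccdbf
  23 |   2 | ebafecdedfbafefebccdeadebbbccdbf
  24 |  25 | ebbbccdbf
  25 |  17 | ebccdeadebbbccdbf
  26 |   6 | ecdedfbafefebccdeadebbbccdbf
  27 |   9 | edfbafefebccdeadebbbccdbf
  28 |  15 | efebccdeadebbbccdbf
  29 |  33 | f
  30 |  11 | fbafefebccdeadebbbccdbf
  31 |  16 | febccdeadebbbccdbf
  32 |   5 | fecdedfbafefebccdeadebbbccdbf
  33 |  14 | fefebccdeadebbbccdbf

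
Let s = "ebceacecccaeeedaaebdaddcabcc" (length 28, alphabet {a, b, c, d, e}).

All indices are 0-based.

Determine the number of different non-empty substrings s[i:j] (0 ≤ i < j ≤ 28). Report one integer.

374

rank | idx | suffix
   0 |  15 | aaebdaddcabcc
   1 |  24 | abcc
   2 |   4 | acecccaeeedaaebdaddcabcc
   3 |  20 | addcabcc
   4 |  16 | aebdaddcabcc
   5 |  10 | aeeedaaebdaddcabcc
   6 |  25 | bcc
   7 |   1 | bceacecccaeeedaaebdaddcabcc
   8 |  18 | bdaddcabcc
   9 |  27 | c
  10 |  23 | cabcc
  11 |   9 | caeeedaaebdaddcabcc
  12 |  26 | cc
  13 |   8 | ccaeeedaaebdaddcabcc
  14 |   7 | cccaeeedaaebdaddcabcc
  15 |   2 | ceacecccaeeedaaebdaddcabcc
  16 |   5 | cecccaeeedaaebdaddcabcc
  17 |  14 | daaebdaddcabcc
  18 |  19 | daddcabcc
  19 |  22 | dcabcc
  20 |  21 | ddcabcc
  21 |   3 | eacecccaeeedaaebdaddcabcc
  22 |   0 | ebceacecccaeeedaaebdaddcabcc
  23 |  17 | ebdaddcabcc
  24 |   6 | ecccaeeedaaebdaddcabcc
  25 |  13 | edaaebdaddcabcc
  26 |  12 | eedaaebdaddcabcc
  27 |  11 | eeedaaebdaddcabcc

SA = [15, 24, 4, 20, 16, 10, 25, 1, 18, 27, 23, 9, 26, 8, 7, 2, 5, 14, 19, 22, 21, 3, 0, 17, 6, 13, 12, 11]
i: (SA[i-1],SA[i]) lcp shared
  1: (15,24) 1 'a'
  2: (24,4) 1 'a'
  3: (4,20) 1 'a'
  4: (20,16) 1 'a'
  5: (16,10) 2 'ae'
  6: (10,25) 0 ''
  7: (25,1) 2 'bc'
  8: (1,18) 1 'b'
  9: (18,27) 0 ''
  10: (27,23) 1 'c'
  11: (23,9) 2 'ca'
  12: (9,26) 1 'c'
  13: (26,8) 2 'cc'
  14: (8,7) 2 'cc'
  15: (7,2) 1 'c'
  16: (2,5) 2 'ce'
  17: (5,14) 0 ''
  18: (14,19) 2 'da'
  19: (19,22) 1 'd'
  20: (22,21) 1 'd'
  21: (21,3) 0 ''
  22: (3,0) 1 'e'
  23: (0,17) 2 'eb'
  24: (17,6) 1 'e'
  25: (6,13) 1 'e'
  26: (13,12) 1 'e'
  27: (12,11) 2 'ee'

n(n+1)/2 = 28·29/2 = 406
Σ LCP = 0 + 1 + 1 + 1 + 1 + 2 + 0 + 2 + 1 + 0 + 1 + 2 + 1 + 2 + 2 + 1 + 2 + 0 + 2 + 1 + 1 + 0 + 1 + 2 + 1 + 1 + 1 + 2 = 32
distinct = 406 − 32 = 374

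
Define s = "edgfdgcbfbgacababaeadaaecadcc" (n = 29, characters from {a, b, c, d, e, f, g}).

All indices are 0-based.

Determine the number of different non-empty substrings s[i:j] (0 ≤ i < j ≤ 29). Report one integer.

406

rank→(start, suffix):
  0 → (21, 'aaecadcc')
  1 → (13, 'ababaeadaaecadcc')
  2 → (15, 'abaeadaaecadcc')
  3 → (11, 'acababaeadaaecadcc')
  4 → (19, 'adaaecadcc')
  5 → (25, 'adcc')
  6 → (17, 'aeadaaecadcc')
  7 → (22, 'aecadcc')
  8 → (14, 'babaeadaaecadcc')
  9 → (16, 'baeadaaecadcc')
  10 → (7, 'bfbgacababaeadaaecadcc')
  11 → (9, 'bgacababaeadaaecadcc')
  12 → (28, 'c')
  13 → (12, 'cababaeadaaecadcc')
  14 → (24, 'cadcc')
  15 → (6, 'cbfbgacababaeadaaecadcc')
  16 → (27, 'cc')
  17 → (20, 'daaecadcc')
  18 → (26, 'dcc')
  19 → (4, 'dgcbfbgacababaeadaaecadcc')
  20 → (1, 'dgfdgcbfbgacababaeadaaecadcc')
  21 → (18, 'eadaaecadcc')
  22 → (23, 'ecadcc')
  23 → (0, 'edgfdgcbfbgacababaeadaaecadcc')
  24 → (8, 'fbgacababaeadaaecadcc')
  25 → (3, 'fdgcbfbgacababaeadaaecadcc')
  26 → (10, 'gacababaeadaaecadcc')
  27 → (5, 'gcbfbgacababaeadaaecadcc')
  28 → (2, 'gfdgcbfbgacababaeadaaecadcc')

SA = [21, 13, 15, 11, 19, 25, 17, 22, 14, 16, 7, 9, 28, 12, 24, 6, 27, 20, 26, 4, 1, 18, 23, 0, 8, 3, 10, 5, 2]
i: (SA[i-1],SA[i]) lcp shared
  1: (21,13) 1 'a'
  2: (13,15) 3 'aba'
  3: (15,11) 1 'a'
  4: (11,19) 1 'a'
  5: (19,25) 2 'ad'
  6: (25,17) 1 'a'
  7: (17,22) 2 'ae'
  8: (22,14) 0 ''
  9: (14,16) 2 'ba'
  10: (16,7) 1 'b'
  11: (7,9) 1 'b'
  12: (9,28) 0 ''
  13: (28,12) 1 'c'
  14: (12,24) 2 'ca'
  15: (24,6) 1 'c'
  16: (6,27) 1 'c'
  17: (27,20) 0 ''
  18: (20,26) 1 'd'
  19: (26,4) 1 'd'
  20: (4,1) 2 'dg'
  21: (1,18) 0 ''
  22: (18,23) 1 'e'
  23: (23,0) 1 'e'
  24: (0,8) 0 ''
  25: (8,3) 1 'f'
  26: (3,10) 0 ''
  27: (10,5) 1 'g'
  28: (5,2) 1 'g'

n(n+1)/2 = 29·30/2 = 435
Σ LCP = 0 + 1 + 3 + 1 + 1 + 2 + 1 + 2 + 0 + 2 + 1 + 1 + 0 + 1 + 2 + 1 + 1 + 0 + 1 + 1 + 2 + 0 + 1 + 1 + 0 + 1 + 0 + 1 + 1 = 29
distinct = 435 − 29 = 406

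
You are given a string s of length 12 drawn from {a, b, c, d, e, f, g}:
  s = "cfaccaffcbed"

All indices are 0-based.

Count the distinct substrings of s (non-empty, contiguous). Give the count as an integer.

72

sorted suffixes:
  #0 SA[0]=2  'accaffcbed'
  #1 SA[1]=5  'affcbed'
  #2 SA[2]=9  'bed'
  #3 SA[3]=4  'caffcbed'
  #4 SA[4]=8  'cbed'
  #5 SA[5]=3  'ccaffcbed'
  #6 SA[6]=0  'cfaccaffcbed'
  #7 SA[7]=11  'd'
  #8 SA[8]=10  'ed'
  #9 SA[9]=1  'faccaffcbed'
  #10 SA[10]=7  'fcbed'
  #11 SA[11]=6  'ffcbed'

SA = [2, 5, 9, 4, 8, 3, 0, 11, 10, 1, 7, 6]
[i] adj suffixes → lcp
  [1] 2/5 → 1 ('a')
  [2] 5/9 → 0 ('')
  [3] 9/4 → 0 ('')
  [4] 4/8 → 1 ('c')
  [5] 8/3 → 1 ('c')
  [6] 3/0 → 1 ('c')
  [7] 0/11 → 0 ('')
  [8] 11/10 → 0 ('')
  [9] 10/1 → 0 ('')
  [10] 1/7 → 1 ('f')
  [11] 7/6 → 1 ('f')

n(n+1)/2 = 12·13/2 = 78
Σ LCP = 0 + 1 + 0 + 0 + 1 + 1 + 1 + 0 + 0 + 0 + 1 + 1 = 6
distinct = 78 − 6 = 72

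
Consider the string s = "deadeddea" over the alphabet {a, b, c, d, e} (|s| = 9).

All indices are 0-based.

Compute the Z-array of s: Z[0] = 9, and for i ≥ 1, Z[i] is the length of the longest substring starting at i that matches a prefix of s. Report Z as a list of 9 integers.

Z[0]=9
i=1: outside box; Z[1]=0
i=2: outside box; Z[2]=0
i=3: outside box; Z[3]=2 scan→box=[3,5)
i=4: min(r-i=1, Z[1]=0)=0; Z[4]=0
i=5: outside box; Z[5]=1 scan→box=[5,6)
i=6: outside box; Z[6]=3 scan→box=[6,9)
i=7: min(r-i=2, Z[1]=0)=0; Z[7]=0
i=8: min(r-i=1, Z[2]=0)=0; Z[8]=0

[9, 0, 0, 2, 0, 1, 3, 0, 0]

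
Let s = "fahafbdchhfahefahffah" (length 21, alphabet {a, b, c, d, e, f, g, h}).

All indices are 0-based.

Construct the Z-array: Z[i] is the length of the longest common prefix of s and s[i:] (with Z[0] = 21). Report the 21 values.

[21, 0, 0, 0, 1, 0, 0, 0, 0, 0, 3, 0, 0, 0, 3, 0, 0, 1, 3, 0, 0]

Z[0]=21
i=1: i≥r, start 0; Z[1]=0
i=2: i≥r, start 0; Z[2]=0
i=3: i≥r, start 0; Z[3]=0
i=4: i≥r, start 0; Z[4]=1 extend→box=[4,5)
i=5: i≥r, start 0; Z[5]=0
i=6: i≥r, start 0; Z[6]=0
i=7: i≥r, start 0; Z[7]=0
i=8: i≥r, start 0; Z[8]=0
i=9: i≥r, start 0; Z[9]=0
i=10: i≥r, start 0; Z[10]=3 extend→box=[10,13)
i=11: min(r-i=2, Z[1]=0)=0; Z[11]=0
i=12: min(r-i=1, Z[2]=0)=0; Z[12]=0
i=13: i≥r, start 0; Z[13]=0
i=14: i≥r, start 0; Z[14]=3 extend→box=[14,17)
i=15: min(r-i=2, Z[1]=0)=0; Z[15]=0
i=16: min(r-i=1, Z[2]=0)=0; Z[16]=0
i=17: i≥r, start 0; Z[17]=1 extend→box=[17,18)
i=18: i≥r, start 0; Z[18]=3 extend→box=[18,21)
i=19: min(r-i=2, Z[1]=0)=0; Z[19]=0
i=20: min(r-i=1, Z[2]=0)=0; Z[20]=0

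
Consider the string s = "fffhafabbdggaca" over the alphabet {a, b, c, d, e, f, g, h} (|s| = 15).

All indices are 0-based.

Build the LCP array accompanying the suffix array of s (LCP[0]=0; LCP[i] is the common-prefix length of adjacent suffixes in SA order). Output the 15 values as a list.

rank | idx | suffix
   0 |  14 | a
   1 |   6 | abbdggaca
   2 |  12 | aca
   3 |   4 | afabbdggaca
   4 |   7 | bbdggaca
   5 |   8 | bdggaca
   6 |  13 | ca
   7 |   9 | dggaca
   8 |   5 | fabbdggaca
   9 |   0 | fffhafabbdggaca
  10 |   1 | ffhafabbdggaca
  11 |   2 | fhafabbdggaca
  12 |  11 | gaca
  13 |  10 | ggaca
  14 |   3 | hafabbdggaca

SA = [14, 6, 12, 4, 7, 8, 13, 9, 5, 0, 1, 2, 11, 10, 3]
[i] adj suffixes → lcp
  [1] 14/6 → 1 ('a')
  [2] 6/12 → 1 ('a')
  [3] 12/4 → 1 ('a')
  [4] 4/7 → 0 ('')
  [5] 7/8 → 1 ('b')
  [6] 8/13 → 0 ('')
  [7] 13/9 → 0 ('')
  [8] 9/5 → 0 ('')
  [9] 5/0 → 1 ('f')
  [10] 0/1 → 2 ('ff')
  [11] 1/2 → 1 ('f')
  [12] 2/11 → 0 ('')
  [13] 11/10 → 1 ('g')
  [14] 10/3 → 0 ('')

[0, 1, 1, 1, 0, 1, 0, 0, 0, 1, 2, 1, 0, 1, 0]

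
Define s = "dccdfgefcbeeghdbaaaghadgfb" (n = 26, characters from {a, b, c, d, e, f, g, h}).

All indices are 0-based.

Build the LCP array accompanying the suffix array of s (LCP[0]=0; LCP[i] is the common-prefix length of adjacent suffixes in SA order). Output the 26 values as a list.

rank | idx | suffix
   0 |  16 | aaaghadgfb
   1 |  17 | aaghadgfb
   2 |  21 | adgfb
   3 |  18 | aghadgfb
   4 |  25 | b
   5 |  15 | baaaghadgfb
   6 |   9 | beeghdbaaaghadgfb
   7 |   8 | cbeeghdbaaaghadgfb
   8 |   1 | ccdfgefcbeeghdbaaaghadgfb
   9 |   2 | cdfgefcbeeghdbaaaghadgfb
  10 |  14 | dbaaaghadgfb
  11 |   0 | dccdfgefcbeeghdbaaaghadgfb
  12 |   3 | dfgefcbeeghdbaaaghadgfb
  13 |  22 | dgfb
  14 |  10 | eeghdbaaaghadgfb
  15 |   6 | efcbeeghdbaaaghadgfb
  16 |  11 | eghdbaaaghadgfb
  17 |  24 | fb
  18 |   7 | fcbeeghdbaaaghadgfb
  19 |   4 | fgefcbeeghdbaaaghadgfb
  20 |   5 | gefcbeeghdbaaaghadgfb
  21 |  23 | gfb
  22 |  19 | ghadgfb
  23 |  12 | ghdbaaaghadgfb
  24 |  20 | hadgfb
  25 |  13 | hdbaaaghadgfb

SA = [16, 17, 21, 18, 25, 15, 9, 8, 1, 2, 14, 0, 3, 22, 10, 6, 11, 24, 7, 4, 5, 23, 19, 12, 20, 13]
[i] adj suffixes → lcp
  [1] 16/17 → 2 ('aa')
  [2] 17/21 → 1 ('a')
  [3] 21/18 → 1 ('a')
  [4] 18/25 → 0 ('')
  [5] 25/15 → 1 ('b')
  [6] 15/9 → 1 ('b')
  [7] 9/8 → 0 ('')
  [8] 8/1 → 1 ('c')
  [9] 1/2 → 1 ('c')
  [10] 2/14 → 0 ('')
  [11] 14/0 → 1 ('d')
  [12] 0/3 → 1 ('d')
  [13] 3/22 → 1 ('d')
  [14] 22/10 → 0 ('')
  [15] 10/6 → 1 ('e')
  [16] 6/11 → 1 ('e')
  [17] 11/24 → 0 ('')
  [18] 24/7 → 1 ('f')
  [19] 7/4 → 1 ('f')
  [20] 4/5 → 0 ('')
  [21] 5/23 → 1 ('g')
  [22] 23/19 → 1 ('g')
  [23] 19/12 → 2 ('gh')
  [24] 12/20 → 0 ('')
  [25] 20/13 → 1 ('h')

[0, 2, 1, 1, 0, 1, 1, 0, 1, 1, 0, 1, 1, 1, 0, 1, 1, 0, 1, 1, 0, 1, 1, 2, 0, 1]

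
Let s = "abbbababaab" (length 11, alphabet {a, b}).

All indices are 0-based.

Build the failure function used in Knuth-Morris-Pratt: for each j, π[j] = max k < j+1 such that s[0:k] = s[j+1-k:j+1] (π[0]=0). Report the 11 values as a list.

[0, 0, 0, 0, 1, 2, 1, 2, 1, 1, 2]

π[0] = 0
j=1 s[j]='b': π[1]=0 (border '')
j=2 s[j]='b': π[2]=0 (border '')
j=3 s[j]='b': π[3]=0 (border '')
j=4 s[j]='a': π[4]=1 (border 'a')
j=5 s[j]='b': π[5]=2 (border 'ab')
j=6 s[j]='a': k: 2→0; π[6]=1 (border 'a')
j=7 s[j]='b': π[7]=2 (border 'ab')
j=8 s[j]='a': k: 2→0; π[8]=1 (border 'a')
j=9 s[j]='a': k: 1→0; π[9]=1 (border 'a')
j=10 s[j]='b': π[10]=2 (border 'ab')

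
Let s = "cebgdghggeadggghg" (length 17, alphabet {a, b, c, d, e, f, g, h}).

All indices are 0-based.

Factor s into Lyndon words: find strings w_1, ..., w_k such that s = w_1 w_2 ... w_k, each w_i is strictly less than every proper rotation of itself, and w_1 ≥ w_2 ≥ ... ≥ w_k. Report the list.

["ce", "bgdghgge", "adggghg"]

emit factor 1: 'ce' (i=0, period=2)
emit factor 2: 'bgdghgge' (i=2, period=8)
emit factor 3: 'adggghg' (i=10, period=7)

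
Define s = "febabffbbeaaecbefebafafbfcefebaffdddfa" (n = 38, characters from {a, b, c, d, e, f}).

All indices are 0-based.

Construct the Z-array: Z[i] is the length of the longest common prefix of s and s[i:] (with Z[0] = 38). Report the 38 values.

Z[0]=38
i=1: i≥r, start 0; Z[1]=0
i=2: i≥r, start 0; Z[2]=0
i=3: i≥r, start 0; Z[3]=0
i=4: i≥r, start 0; Z[4]=0
i=5: i≥r, start 0; Z[5]=1 extend→box=[5,6)
i=6: i≥r, start 0; Z[6]=1 extend→box=[6,7)
i=7: i≥r, start 0; Z[7]=0
i=8: i≥r, start 0; Z[8]=0
i=9: i≥r, start 0; Z[9]=0
i=10: i≥r, start 0; Z[10]=0
i=11: i≥r, start 0; Z[11]=0
i=12: i≥r, start 0; Z[12]=0
i=13: i≥r, start 0; Z[13]=0
i=14: i≥r, start 0; Z[14]=0
i=15: i≥r, start 0; Z[15]=0
i=16: i≥r, start 0; Z[16]=4 extend→box=[16,20)
i=17: min(r-i=3, Z[1]=0)=0; Z[17]=0
i=18: min(r-i=2, Z[2]=0)=0; Z[18]=0
i=19: min(r-i=1, Z[3]=0)=0; Z[19]=0
i=20: i≥r, start 0; Z[20]=1 extend→box=[20,21)
i=21: i≥r, start 0; Z[21]=0
i=22: i≥r, start 0; Z[22]=1 extend→box=[22,23)
i=23: i≥r, start 0; Z[23]=0
i=24: i≥r, start 0; Z[24]=1 extend→box=[24,25)
i=25: i≥r, start 0; Z[25]=0
i=26: i≥r, start 0; Z[26]=0
i=27: i≥r, start 0; Z[27]=4 extend→box=[27,31)
i=28: min(r-i=3, Z[1]=0)=0; Z[28]=0
i=29: min(r-i=2, Z[2]=0)=0; Z[29]=0
i=30: min(r-i=1, Z[3]=0)=0; Z[30]=0
i=31: i≥r, start 0; Z[31]=1 extend→box=[31,32)
i=32: i≥r, start 0; Z[32]=1 extend→box=[32,33)
i=33: i≥r, start 0; Z[33]=0
i=34: i≥r, start 0; Z[34]=0
i=35: i≥r, start 0; Z[35]=0
i=36: i≥r, start 0; Z[36]=1 extend→box=[36,37)
i=37: i≥r, start 0; Z[37]=0

[38, 0, 0, 0, 0, 1, 1, 0, 0, 0, 0, 0, 0, 0, 0, 0, 4, 0, 0, 0, 1, 0, 1, 0, 1, 0, 0, 4, 0, 0, 0, 1, 1, 0, 0, 0, 1, 0]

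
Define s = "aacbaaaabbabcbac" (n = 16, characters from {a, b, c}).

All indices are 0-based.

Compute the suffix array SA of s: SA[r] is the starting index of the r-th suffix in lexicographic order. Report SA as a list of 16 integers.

rank→(start, suffix):
  0 → (4, 'aaaabbabcbac')
  1 → (5, 'aaabbabcbac')
  2 → (6, 'aabbabcbac')
  3 → (0, 'aacbaaaabbabcbac')
  4 → (7, 'abbabcbac')
  5 → (10, 'abcbac')
  6 → (14, 'ac')
  7 → (1, 'acbaaaabbabcbac')
  8 → (3, 'baaaabbabcbac')
  9 → (9, 'babcbac')
  10 → (13, 'bac')
  11 → (8, 'bbabcbac')
  12 → (11, 'bcbac')
  13 → (15, 'c')
  14 → (2, 'cbaaaabbabcbac')
  15 → (12, 'cbac')

[4, 5, 6, 0, 7, 10, 14, 1, 3, 9, 13, 8, 11, 15, 2, 12]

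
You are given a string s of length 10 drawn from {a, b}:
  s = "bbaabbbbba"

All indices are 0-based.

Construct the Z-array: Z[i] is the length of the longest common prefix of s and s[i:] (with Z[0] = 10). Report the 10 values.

[10, 1, 0, 0, 2, 2, 2, 3, 1, 0]

Z[0]=10
i=1: i≥r, start 0; Z[1]=1 scan→box=[1,2)
i=2: i≥r, start 0; Z[2]=0
i=3: i≥r, start 0; Z[3]=0
i=4: i≥r, start 0; Z[4]=2 scan→box=[4,6)
i=5: min(r-i=1, Z[1]=1)=1; Z[5]=2 scan→box=[5,7)
i=6: min(r-i=1, Z[1]=1)=1; Z[6]=2 scan→box=[6,8)
i=7: min(r-i=1, Z[1]=1)=1; Z[7]=3 scan→box=[7,10)
i=8: min(r-i=2, Z[1]=1)=1; Z[8]=1
i=9: min(r-i=1, Z[2]=0)=0; Z[9]=0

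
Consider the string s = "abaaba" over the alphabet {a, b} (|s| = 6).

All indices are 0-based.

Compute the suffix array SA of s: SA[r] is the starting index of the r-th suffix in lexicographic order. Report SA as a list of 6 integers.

rank | idx | suffix
   0 |   5 | a
   1 |   2 | aaba
   2 |   3 | aba
   3 |   0 | abaaba
   4 |   4 | ba
   5 |   1 | baaba

[5, 2, 3, 0, 4, 1]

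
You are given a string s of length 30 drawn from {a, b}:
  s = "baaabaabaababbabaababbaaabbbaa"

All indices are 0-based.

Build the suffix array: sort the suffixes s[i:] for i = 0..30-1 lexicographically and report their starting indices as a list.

rank | idx | suffix
   0 |  29 | a
   1 |  28 | aa
   2 |   1 | aaabaabaababbabaababbaaabbbaa
   3 |  22 | aaabbbaa
   4 |   2 | aabaabaababbabaababbaaabbbaa
   5 |   5 | aabaababbabaababbaaabbbaa
   6 |  16 | aababbaaabbbaa
   7 |   8 | aababbabaababbaaabbbaa
   8 |  23 | aabbbaa
   9 |   3 | abaabaababbabaababbaaabbbaa
  10 |  14 | abaababbaaabbbaa
  11 |   6 | abaababbabaababbaaabbbaa
  12 |  17 | ababbaaabbbaa
  13 |   9 | ababbabaababbaaabbbaa
  14 |  19 | abbaaabbbaa
  15 |  11 | abbabaababbaaabbbaa
  16 |  24 | abbbaa
  17 |  27 | baa
  18 |   0 | baaabaabaababbabaababbaaabbbaa
  19 |  21 | baaabbbaa
  20 |   4 | baabaababbabaababbaaabbbaa
  21 |  15 | baababbaaabbbaa
  22 |   7 | baababbabaababbaaabbbaa
  23 |  13 | babaababbaaabbbaa
  24 |  18 | babbaaabbbaa
  25 |  10 | babbabaababbaaabbbaa
  26 |  26 | bbaa
  27 |  20 | bbaaabbbaa
  28 |  12 | bbabaababbaaabbbaa
  29 |  25 | bbbaa

[29, 28, 1, 22, 2, 5, 16, 8, 23, 3, 14, 6, 17, 9, 19, 11, 24, 27, 0, 21, 4, 15, 7, 13, 18, 10, 26, 20, 12, 25]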